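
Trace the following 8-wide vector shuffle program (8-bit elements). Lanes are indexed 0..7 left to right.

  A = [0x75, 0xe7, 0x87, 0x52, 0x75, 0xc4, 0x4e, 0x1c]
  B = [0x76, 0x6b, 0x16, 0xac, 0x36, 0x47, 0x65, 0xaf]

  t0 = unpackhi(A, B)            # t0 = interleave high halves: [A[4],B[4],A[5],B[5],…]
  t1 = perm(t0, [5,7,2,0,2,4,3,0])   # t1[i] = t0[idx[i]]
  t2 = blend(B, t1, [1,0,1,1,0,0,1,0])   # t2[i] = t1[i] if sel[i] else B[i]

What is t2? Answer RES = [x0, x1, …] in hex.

  t0: 75 36 c4 47 4e 65 1c af
  t1: 65 af c4 75 c4 4e 47 75
  t2: 65 6b c4 75 36 47 47 af

RES = [ 0x65  0x6b  0xc4  0x75  0x36  0x47  0x47  0xaf ]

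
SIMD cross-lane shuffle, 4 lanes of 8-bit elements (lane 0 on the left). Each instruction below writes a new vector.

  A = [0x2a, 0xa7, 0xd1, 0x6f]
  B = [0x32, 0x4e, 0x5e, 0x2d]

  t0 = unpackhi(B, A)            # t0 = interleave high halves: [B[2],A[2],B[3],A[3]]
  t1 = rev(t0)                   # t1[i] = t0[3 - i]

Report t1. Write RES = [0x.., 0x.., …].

RES = [0x6f, 0x2d, 0xd1, 0x5e]

→ t0 |5e|d1|2d|6f|
→ t1 |6f|2d|d1|5e|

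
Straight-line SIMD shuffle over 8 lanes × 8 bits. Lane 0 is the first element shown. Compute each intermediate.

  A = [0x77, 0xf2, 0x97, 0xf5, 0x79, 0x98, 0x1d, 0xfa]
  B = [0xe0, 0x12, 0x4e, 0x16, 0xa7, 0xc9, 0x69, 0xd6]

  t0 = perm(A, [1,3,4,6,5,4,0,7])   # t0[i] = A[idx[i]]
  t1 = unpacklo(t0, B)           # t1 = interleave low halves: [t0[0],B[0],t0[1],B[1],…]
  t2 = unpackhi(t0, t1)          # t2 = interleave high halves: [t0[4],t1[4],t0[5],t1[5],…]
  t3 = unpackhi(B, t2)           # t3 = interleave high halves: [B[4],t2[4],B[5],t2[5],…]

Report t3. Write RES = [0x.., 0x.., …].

RES = [0xa7, 0x77, 0xc9, 0x1d, 0x69, 0xfa, 0xd6, 0x16]

t0 = [0xf2, 0xf5, 0x79, 0x1d, 0x98, 0x79, 0x77, 0xfa]
t1 = [0xf2, 0xe0, 0xf5, 0x12, 0x79, 0x4e, 0x1d, 0x16]
t2 = [0x98, 0x79, 0x79, 0x4e, 0x77, 0x1d, 0xfa, 0x16]
t3 = [0xa7, 0x77, 0xc9, 0x1d, 0x69, 0xfa, 0xd6, 0x16]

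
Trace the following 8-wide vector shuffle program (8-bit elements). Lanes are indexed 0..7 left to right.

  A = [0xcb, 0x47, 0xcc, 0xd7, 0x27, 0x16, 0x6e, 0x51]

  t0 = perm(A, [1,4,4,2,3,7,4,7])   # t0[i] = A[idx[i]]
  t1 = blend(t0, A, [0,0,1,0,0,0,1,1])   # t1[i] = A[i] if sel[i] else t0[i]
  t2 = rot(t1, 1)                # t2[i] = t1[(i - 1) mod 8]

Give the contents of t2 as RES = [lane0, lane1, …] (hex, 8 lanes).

→ t0 |47|27|27|cc|d7|51|27|51|
→ t1 |47|27|cc|cc|d7|51|6e|51|
→ t2 |51|47|27|cc|cc|d7|51|6e|

RES = [0x51, 0x47, 0x27, 0xcc, 0xcc, 0xd7, 0x51, 0x6e]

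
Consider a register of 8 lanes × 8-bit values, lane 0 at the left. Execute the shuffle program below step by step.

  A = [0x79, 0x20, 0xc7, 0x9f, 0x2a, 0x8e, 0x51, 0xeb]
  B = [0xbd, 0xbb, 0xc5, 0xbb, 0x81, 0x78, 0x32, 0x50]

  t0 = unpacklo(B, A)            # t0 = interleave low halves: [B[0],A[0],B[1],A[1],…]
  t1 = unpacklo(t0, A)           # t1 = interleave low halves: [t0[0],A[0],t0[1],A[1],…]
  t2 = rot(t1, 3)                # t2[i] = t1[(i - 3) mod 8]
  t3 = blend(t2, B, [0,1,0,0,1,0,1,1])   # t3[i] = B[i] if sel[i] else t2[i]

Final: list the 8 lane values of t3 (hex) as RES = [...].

  t0: bd 79 bb 20 c5 c7 bb 9f
  t1: bd 79 79 20 bb c7 20 9f
  t2: c7 20 9f bd 79 79 20 bb
  t3: c7 bb 9f bd 81 79 32 50

RES = [0xc7, 0xbb, 0x9f, 0xbd, 0x81, 0x79, 0x32, 0x50]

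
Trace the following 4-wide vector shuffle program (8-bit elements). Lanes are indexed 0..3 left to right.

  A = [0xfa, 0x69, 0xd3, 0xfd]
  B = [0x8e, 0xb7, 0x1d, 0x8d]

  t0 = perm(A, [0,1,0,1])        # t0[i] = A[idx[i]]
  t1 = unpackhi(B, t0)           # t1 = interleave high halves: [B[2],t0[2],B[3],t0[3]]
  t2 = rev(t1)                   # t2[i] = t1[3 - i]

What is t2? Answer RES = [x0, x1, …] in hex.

  t0: fa 69 fa 69
  t1: 1d fa 8d 69
  t2: 69 8d fa 1d

RES = [ 0x69  0x8d  0xfa  0x1d ]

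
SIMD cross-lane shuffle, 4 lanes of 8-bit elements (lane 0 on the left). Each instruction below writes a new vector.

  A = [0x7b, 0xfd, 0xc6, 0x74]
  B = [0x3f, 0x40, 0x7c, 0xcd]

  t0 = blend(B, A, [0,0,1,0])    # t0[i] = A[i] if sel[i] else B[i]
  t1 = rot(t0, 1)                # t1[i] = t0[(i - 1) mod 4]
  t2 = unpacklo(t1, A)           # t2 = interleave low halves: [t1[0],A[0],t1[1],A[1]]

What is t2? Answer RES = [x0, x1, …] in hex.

→ t0 |3f|40|c6|cd|
→ t1 |cd|3f|40|c6|
→ t2 |cd|7b|3f|fd|

RES = [ 0xcd  0x7b  0x3f  0xfd ]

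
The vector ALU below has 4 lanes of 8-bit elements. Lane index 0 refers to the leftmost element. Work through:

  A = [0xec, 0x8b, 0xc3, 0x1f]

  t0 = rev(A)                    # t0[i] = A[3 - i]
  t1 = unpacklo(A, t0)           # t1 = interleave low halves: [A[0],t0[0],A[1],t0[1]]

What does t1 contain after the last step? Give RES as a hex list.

RES = [0xec, 0x1f, 0x8b, 0xc3]

→ t0 |1f|c3|8b|ec|
→ t1 |ec|1f|8b|c3|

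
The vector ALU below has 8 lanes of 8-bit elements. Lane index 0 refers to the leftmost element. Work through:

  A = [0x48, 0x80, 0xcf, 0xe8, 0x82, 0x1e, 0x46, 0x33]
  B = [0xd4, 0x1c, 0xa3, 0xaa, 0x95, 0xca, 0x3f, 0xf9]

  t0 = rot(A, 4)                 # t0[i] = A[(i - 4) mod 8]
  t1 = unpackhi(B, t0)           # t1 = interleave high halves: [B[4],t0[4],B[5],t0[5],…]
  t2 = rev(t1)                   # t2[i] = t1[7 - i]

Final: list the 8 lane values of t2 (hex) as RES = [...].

RES = [0xe8, 0xf9, 0xcf, 0x3f, 0x80, 0xca, 0x48, 0x95]

t0 = [0x82, 0x1e, 0x46, 0x33, 0x48, 0x80, 0xcf, 0xe8]
t1 = [0x95, 0x48, 0xca, 0x80, 0x3f, 0xcf, 0xf9, 0xe8]
t2 = [0xe8, 0xf9, 0xcf, 0x3f, 0x80, 0xca, 0x48, 0x95]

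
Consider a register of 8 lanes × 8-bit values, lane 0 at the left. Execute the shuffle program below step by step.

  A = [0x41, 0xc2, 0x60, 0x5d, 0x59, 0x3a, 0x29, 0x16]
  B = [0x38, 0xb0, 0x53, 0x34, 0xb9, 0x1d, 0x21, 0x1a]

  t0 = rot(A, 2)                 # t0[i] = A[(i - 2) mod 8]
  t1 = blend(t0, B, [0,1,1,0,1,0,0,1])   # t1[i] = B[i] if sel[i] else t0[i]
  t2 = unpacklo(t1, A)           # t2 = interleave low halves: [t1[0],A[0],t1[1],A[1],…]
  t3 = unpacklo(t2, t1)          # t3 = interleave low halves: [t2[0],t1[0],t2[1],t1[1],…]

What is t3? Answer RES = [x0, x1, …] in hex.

→ t0 |29|16|41|c2|60|5d|59|3a|
→ t1 |29|b0|53|c2|b9|5d|59|1a|
→ t2 |29|41|b0|c2|53|60|c2|5d|
→ t3 |29|29|41|b0|b0|53|c2|c2|

RES = [ 0x29  0x29  0x41  0xb0  0xb0  0x53  0xc2  0xc2 ]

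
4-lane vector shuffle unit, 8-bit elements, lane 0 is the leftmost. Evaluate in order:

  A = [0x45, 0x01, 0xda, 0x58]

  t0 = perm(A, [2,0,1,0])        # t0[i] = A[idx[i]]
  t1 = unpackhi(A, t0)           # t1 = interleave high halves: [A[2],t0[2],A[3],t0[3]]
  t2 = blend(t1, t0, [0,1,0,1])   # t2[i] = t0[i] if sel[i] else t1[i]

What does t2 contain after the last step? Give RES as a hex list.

RES = [0xda, 0x45, 0x58, 0x45]

→ t0 |da|45|01|45|
→ t1 |da|01|58|45|
→ t2 |da|45|58|45|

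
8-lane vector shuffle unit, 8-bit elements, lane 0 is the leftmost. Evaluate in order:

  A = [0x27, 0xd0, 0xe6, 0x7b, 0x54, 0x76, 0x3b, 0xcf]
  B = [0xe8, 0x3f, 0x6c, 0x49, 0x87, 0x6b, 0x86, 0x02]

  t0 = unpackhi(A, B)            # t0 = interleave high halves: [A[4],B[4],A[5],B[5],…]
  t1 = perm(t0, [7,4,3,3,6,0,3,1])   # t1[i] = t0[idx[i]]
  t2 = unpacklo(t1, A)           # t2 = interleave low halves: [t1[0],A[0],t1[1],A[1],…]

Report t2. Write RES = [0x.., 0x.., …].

RES = [0x02, 0x27, 0x3b, 0xd0, 0x6b, 0xe6, 0x6b, 0x7b]

  t0: 54 87 76 6b 3b 86 cf 02
  t1: 02 3b 6b 6b cf 54 6b 87
  t2: 02 27 3b d0 6b e6 6b 7b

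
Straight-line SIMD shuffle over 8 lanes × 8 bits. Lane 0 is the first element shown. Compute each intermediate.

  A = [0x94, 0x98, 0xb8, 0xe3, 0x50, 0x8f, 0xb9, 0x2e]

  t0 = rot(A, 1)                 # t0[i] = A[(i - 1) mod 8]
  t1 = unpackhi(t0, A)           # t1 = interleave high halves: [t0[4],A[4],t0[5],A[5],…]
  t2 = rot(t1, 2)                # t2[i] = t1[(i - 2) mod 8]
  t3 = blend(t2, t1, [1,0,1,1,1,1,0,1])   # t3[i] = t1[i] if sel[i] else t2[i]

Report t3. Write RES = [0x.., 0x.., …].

RES = [0xe3, 0x2e, 0x50, 0x8f, 0x8f, 0xb9, 0x8f, 0x2e]

t0 = [0x2e, 0x94, 0x98, 0xb8, 0xe3, 0x50, 0x8f, 0xb9]
t1 = [0xe3, 0x50, 0x50, 0x8f, 0x8f, 0xb9, 0xb9, 0x2e]
t2 = [0xb9, 0x2e, 0xe3, 0x50, 0x50, 0x8f, 0x8f, 0xb9]
t3 = [0xe3, 0x2e, 0x50, 0x8f, 0x8f, 0xb9, 0x8f, 0x2e]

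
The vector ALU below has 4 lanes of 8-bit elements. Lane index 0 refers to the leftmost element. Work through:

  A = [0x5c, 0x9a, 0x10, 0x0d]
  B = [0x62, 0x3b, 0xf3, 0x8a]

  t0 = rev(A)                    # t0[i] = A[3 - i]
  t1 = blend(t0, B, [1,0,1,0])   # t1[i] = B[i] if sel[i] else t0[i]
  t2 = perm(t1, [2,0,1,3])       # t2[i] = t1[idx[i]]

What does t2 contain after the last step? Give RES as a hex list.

RES = [0xf3, 0x62, 0x10, 0x5c]

t0 = [0x0d, 0x10, 0x9a, 0x5c]
t1 = [0x62, 0x10, 0xf3, 0x5c]
t2 = [0xf3, 0x62, 0x10, 0x5c]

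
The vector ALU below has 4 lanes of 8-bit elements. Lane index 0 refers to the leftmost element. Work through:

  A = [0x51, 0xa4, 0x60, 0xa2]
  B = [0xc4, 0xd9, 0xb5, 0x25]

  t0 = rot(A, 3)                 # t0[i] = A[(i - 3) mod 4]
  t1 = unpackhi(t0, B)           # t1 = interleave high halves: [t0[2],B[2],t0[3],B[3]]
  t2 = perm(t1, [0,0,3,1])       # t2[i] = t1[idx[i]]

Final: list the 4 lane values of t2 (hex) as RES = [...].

t0 = [0xa4, 0x60, 0xa2, 0x51]
t1 = [0xa2, 0xb5, 0x51, 0x25]
t2 = [0xa2, 0xa2, 0x25, 0xb5]

RES = [ 0xa2  0xa2  0x25  0xb5 ]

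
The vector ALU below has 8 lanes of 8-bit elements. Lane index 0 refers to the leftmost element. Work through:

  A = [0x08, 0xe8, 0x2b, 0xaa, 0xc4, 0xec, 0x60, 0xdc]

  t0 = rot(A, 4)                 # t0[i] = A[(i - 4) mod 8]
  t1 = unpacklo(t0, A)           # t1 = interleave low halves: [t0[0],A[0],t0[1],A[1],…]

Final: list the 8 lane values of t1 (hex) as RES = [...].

  t0: c4 ec 60 dc 08 e8 2b aa
  t1: c4 08 ec e8 60 2b dc aa

RES = [0xc4, 0x08, 0xec, 0xe8, 0x60, 0x2b, 0xdc, 0xaa]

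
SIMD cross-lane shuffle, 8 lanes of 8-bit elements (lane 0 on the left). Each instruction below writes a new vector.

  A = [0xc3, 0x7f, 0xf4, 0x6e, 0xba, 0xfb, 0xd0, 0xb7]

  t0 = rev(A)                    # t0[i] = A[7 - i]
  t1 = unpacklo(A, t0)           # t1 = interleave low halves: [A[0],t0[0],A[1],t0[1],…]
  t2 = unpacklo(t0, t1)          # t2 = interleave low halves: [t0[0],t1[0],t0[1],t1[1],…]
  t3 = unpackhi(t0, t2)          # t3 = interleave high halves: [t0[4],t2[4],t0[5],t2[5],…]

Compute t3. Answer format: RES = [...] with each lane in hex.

→ t0 |b7|d0|fb|ba|6e|f4|7f|c3|
→ t1 |c3|b7|7f|d0|f4|fb|6e|ba|
→ t2 |b7|c3|d0|b7|fb|7f|ba|d0|
→ t3 |6e|fb|f4|7f|7f|ba|c3|d0|

RES = [0x6e, 0xfb, 0xf4, 0x7f, 0x7f, 0xba, 0xc3, 0xd0]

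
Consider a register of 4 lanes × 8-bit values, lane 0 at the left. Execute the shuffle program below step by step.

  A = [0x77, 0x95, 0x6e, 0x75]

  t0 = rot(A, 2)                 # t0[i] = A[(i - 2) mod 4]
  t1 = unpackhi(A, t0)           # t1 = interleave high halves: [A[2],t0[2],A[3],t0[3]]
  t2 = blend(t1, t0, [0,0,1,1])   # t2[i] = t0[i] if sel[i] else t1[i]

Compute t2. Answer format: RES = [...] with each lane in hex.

RES = [0x6e, 0x77, 0x77, 0x95]

  t0: 6e 75 77 95
  t1: 6e 77 75 95
  t2: 6e 77 77 95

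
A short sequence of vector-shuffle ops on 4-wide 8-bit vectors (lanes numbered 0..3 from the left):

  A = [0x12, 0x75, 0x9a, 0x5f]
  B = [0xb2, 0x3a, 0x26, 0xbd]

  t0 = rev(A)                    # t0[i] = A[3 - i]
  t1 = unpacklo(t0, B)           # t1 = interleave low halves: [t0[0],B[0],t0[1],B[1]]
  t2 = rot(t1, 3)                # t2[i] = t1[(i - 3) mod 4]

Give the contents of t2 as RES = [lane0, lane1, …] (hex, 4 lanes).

RES = [ 0xb2  0x9a  0x3a  0x5f ]

→ t0 |5f|9a|75|12|
→ t1 |5f|b2|9a|3a|
→ t2 |b2|9a|3a|5f|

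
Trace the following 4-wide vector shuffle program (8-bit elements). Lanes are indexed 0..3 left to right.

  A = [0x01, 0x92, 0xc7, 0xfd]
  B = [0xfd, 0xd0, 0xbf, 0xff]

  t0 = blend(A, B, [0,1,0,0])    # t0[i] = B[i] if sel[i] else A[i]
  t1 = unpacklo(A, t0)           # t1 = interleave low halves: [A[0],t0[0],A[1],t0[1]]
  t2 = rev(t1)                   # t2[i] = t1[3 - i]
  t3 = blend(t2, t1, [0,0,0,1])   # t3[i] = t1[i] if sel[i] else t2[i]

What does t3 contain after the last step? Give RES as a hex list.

RES = [0xd0, 0x92, 0x01, 0xd0]

  t0: 01 d0 c7 fd
  t1: 01 01 92 d0
  t2: d0 92 01 01
  t3: d0 92 01 d0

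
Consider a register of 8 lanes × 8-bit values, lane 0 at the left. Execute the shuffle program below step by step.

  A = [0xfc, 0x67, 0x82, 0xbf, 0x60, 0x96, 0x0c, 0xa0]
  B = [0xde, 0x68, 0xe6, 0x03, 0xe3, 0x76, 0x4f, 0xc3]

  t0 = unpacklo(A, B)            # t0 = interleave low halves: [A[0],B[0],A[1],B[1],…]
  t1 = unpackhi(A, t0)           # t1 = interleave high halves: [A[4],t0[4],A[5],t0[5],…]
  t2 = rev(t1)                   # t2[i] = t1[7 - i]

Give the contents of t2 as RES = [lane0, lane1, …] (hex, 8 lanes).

  t0: fc de 67 68 82 e6 bf 03
  t1: 60 82 96 e6 0c bf a0 03
  t2: 03 a0 bf 0c e6 96 82 60

RES = [0x03, 0xa0, 0xbf, 0x0c, 0xe6, 0x96, 0x82, 0x60]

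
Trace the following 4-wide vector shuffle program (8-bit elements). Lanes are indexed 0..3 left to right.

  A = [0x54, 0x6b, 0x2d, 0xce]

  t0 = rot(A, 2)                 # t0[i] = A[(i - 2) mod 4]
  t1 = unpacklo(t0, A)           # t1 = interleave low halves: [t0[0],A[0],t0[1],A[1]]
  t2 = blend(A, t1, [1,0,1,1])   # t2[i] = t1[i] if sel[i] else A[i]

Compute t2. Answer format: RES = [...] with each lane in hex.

t0 = [0x2d, 0xce, 0x54, 0x6b]
t1 = [0x2d, 0x54, 0xce, 0x6b]
t2 = [0x2d, 0x6b, 0xce, 0x6b]

RES = [ 0x2d  0x6b  0xce  0x6b ]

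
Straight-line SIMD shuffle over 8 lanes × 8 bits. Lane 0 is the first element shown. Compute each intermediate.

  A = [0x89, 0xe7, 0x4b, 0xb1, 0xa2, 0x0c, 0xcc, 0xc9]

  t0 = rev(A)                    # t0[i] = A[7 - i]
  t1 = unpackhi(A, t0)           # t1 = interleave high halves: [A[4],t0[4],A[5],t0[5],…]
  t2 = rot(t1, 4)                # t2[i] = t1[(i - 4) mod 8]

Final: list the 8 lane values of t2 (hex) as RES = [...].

RES = [ 0xcc  0xe7  0xc9  0x89  0xa2  0xb1  0x0c  0x4b ]

→ t0 |c9|cc|0c|a2|b1|4b|e7|89|
→ t1 |a2|b1|0c|4b|cc|e7|c9|89|
→ t2 |cc|e7|c9|89|a2|b1|0c|4b|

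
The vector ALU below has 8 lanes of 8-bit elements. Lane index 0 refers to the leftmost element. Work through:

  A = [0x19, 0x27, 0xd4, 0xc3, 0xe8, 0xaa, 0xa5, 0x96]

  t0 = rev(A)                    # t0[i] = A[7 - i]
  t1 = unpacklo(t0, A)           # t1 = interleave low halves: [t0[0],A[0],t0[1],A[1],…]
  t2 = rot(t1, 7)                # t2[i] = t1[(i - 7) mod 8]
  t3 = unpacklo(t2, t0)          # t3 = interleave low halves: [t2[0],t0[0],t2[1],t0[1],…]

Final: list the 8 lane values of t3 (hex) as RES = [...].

→ t0 |96|a5|aa|e8|c3|d4|27|19|
→ t1 |96|19|a5|27|aa|d4|e8|c3|
→ t2 |19|a5|27|aa|d4|e8|c3|96|
→ t3 |19|96|a5|a5|27|aa|aa|e8|

RES = [ 0x19  0x96  0xa5  0xa5  0x27  0xaa  0xaa  0xe8 ]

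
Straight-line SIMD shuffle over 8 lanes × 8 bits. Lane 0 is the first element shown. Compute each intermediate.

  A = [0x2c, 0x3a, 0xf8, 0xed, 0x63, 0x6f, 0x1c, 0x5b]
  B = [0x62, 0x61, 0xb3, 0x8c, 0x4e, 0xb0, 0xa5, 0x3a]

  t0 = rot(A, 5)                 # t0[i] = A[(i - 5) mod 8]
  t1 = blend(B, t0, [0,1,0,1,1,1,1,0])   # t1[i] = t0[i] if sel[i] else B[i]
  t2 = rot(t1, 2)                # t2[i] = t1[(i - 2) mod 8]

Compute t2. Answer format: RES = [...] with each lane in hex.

RES = [0x3a, 0x3a, 0x62, 0x63, 0xb3, 0x1c, 0x5b, 0x2c]

→ t0 |ed|63|6f|1c|5b|2c|3a|f8|
→ t1 |62|63|b3|1c|5b|2c|3a|3a|
→ t2 |3a|3a|62|63|b3|1c|5b|2c|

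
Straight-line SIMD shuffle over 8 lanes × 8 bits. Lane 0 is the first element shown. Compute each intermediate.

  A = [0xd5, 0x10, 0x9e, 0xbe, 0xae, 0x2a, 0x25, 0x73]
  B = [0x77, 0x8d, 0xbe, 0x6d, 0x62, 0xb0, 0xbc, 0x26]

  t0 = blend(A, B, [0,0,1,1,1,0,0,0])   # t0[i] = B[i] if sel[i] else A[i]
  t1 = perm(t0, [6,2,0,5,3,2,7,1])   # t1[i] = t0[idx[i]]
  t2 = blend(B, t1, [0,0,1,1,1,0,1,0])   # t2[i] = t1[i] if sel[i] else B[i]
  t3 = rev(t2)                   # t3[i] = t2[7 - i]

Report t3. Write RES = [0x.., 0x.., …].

RES = [0x26, 0x73, 0xb0, 0x6d, 0x2a, 0xd5, 0x8d, 0x77]

t0 = [0xd5, 0x10, 0xbe, 0x6d, 0x62, 0x2a, 0x25, 0x73]
t1 = [0x25, 0xbe, 0xd5, 0x2a, 0x6d, 0xbe, 0x73, 0x10]
t2 = [0x77, 0x8d, 0xd5, 0x2a, 0x6d, 0xb0, 0x73, 0x26]
t3 = [0x26, 0x73, 0xb0, 0x6d, 0x2a, 0xd5, 0x8d, 0x77]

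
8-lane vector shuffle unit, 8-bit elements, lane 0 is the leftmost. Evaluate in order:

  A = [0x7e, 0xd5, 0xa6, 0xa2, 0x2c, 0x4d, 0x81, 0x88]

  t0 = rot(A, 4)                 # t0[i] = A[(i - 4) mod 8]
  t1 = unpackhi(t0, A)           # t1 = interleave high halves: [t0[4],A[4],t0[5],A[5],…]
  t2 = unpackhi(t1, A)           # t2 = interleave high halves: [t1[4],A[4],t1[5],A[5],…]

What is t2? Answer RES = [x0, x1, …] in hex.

RES = [ 0xa6  0x2c  0x81  0x4d  0xa2  0x81  0x88  0x88 ]

  t0: 2c 4d 81 88 7e d5 a6 a2
  t1: 7e 2c d5 4d a6 81 a2 88
  t2: a6 2c 81 4d a2 81 88 88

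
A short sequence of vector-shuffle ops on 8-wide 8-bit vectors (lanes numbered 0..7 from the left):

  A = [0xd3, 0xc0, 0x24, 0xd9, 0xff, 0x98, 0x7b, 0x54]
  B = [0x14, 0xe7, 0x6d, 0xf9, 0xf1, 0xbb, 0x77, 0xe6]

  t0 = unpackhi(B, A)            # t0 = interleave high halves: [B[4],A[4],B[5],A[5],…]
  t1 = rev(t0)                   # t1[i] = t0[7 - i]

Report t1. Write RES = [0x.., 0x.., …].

→ t0 |f1|ff|bb|98|77|7b|e6|54|
→ t1 |54|e6|7b|77|98|bb|ff|f1|

RES = [ 0x54  0xe6  0x7b  0x77  0x98  0xbb  0xff  0xf1 ]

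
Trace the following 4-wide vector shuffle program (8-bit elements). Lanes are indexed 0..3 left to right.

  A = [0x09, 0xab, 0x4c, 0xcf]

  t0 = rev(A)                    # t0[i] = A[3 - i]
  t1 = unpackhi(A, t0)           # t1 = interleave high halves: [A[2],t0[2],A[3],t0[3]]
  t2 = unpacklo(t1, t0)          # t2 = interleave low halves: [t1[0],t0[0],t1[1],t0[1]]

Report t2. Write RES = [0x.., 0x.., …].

RES = [ 0x4c  0xcf  0xab  0x4c ]

→ t0 |cf|4c|ab|09|
→ t1 |4c|ab|cf|09|
→ t2 |4c|cf|ab|4c|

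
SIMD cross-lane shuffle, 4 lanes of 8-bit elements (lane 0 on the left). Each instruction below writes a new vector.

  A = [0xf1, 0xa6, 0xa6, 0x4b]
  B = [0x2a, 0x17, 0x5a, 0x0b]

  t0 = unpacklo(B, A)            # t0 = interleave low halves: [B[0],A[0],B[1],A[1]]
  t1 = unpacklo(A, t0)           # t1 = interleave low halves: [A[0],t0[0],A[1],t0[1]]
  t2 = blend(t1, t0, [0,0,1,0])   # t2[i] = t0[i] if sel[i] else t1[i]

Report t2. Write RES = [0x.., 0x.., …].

  t0: 2a f1 17 a6
  t1: f1 2a a6 f1
  t2: f1 2a 17 f1

RES = [0xf1, 0x2a, 0x17, 0xf1]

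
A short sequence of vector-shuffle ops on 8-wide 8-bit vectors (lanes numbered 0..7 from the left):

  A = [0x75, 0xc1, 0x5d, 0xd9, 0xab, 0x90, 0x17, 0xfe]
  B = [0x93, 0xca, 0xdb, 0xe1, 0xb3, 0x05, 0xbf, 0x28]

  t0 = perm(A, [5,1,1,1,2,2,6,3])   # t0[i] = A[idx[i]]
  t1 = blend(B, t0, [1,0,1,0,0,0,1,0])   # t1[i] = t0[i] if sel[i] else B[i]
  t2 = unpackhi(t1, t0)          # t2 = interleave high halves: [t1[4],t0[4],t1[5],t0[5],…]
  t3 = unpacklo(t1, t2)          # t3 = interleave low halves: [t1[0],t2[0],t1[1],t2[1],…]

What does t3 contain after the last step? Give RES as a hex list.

→ t0 |90|c1|c1|c1|5d|5d|17|d9|
→ t1 |90|ca|c1|e1|b3|05|17|28|
→ t2 |b3|5d|05|5d|17|17|28|d9|
→ t3 |90|b3|ca|5d|c1|05|e1|5d|

RES = [0x90, 0xb3, 0xca, 0x5d, 0xc1, 0x05, 0xe1, 0x5d]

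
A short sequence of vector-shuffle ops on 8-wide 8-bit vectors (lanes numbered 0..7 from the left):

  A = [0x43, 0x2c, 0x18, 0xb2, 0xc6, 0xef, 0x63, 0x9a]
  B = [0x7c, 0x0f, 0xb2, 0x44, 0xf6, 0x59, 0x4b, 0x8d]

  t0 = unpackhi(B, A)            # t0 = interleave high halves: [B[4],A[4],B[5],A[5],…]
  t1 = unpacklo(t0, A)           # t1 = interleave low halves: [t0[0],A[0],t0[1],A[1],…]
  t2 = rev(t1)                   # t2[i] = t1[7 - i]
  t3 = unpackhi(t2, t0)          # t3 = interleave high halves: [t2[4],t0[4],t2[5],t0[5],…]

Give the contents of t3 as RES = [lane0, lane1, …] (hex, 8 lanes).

  t0: f6 c6 59 ef 4b 63 8d 9a
  t1: f6 43 c6 2c 59 18 ef b2
  t2: b2 ef 18 59 2c c6 43 f6
  t3: 2c 4b c6 63 43 8d f6 9a

RES = [0x2c, 0x4b, 0xc6, 0x63, 0x43, 0x8d, 0xf6, 0x9a]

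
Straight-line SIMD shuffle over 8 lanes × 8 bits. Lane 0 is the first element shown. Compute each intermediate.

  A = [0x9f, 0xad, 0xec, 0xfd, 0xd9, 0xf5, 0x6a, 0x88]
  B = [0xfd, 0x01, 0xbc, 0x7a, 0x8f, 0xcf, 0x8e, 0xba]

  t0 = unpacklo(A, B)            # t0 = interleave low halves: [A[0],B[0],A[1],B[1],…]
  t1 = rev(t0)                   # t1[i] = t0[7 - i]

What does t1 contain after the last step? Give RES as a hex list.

  t0: 9f fd ad 01 ec bc fd 7a
  t1: 7a fd bc ec 01 ad fd 9f

RES = [ 0x7a  0xfd  0xbc  0xec  0x01  0xad  0xfd  0x9f ]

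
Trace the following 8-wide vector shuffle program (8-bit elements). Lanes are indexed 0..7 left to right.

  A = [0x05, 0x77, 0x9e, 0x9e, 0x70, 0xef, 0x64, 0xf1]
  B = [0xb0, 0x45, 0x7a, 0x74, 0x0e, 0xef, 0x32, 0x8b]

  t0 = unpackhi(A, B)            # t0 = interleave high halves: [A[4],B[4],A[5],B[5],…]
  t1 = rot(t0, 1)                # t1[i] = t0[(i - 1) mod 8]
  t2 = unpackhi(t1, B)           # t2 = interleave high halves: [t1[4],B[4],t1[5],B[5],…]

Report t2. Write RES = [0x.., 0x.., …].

t0 = [0x70, 0x0e, 0xef, 0xef, 0x64, 0x32, 0xf1, 0x8b]
t1 = [0x8b, 0x70, 0x0e, 0xef, 0xef, 0x64, 0x32, 0xf1]
t2 = [0xef, 0x0e, 0x64, 0xef, 0x32, 0x32, 0xf1, 0x8b]

RES = [0xef, 0x0e, 0x64, 0xef, 0x32, 0x32, 0xf1, 0x8b]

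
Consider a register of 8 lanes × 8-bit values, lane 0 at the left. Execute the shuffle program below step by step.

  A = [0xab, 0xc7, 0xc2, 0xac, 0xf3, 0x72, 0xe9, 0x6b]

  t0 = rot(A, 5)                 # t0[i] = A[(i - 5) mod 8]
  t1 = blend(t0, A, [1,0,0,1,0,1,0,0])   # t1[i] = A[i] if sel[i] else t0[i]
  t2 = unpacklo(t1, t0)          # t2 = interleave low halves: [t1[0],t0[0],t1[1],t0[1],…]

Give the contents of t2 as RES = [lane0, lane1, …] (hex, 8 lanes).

  t0: ac f3 72 e9 6b ab c7 c2
  t1: ab f3 72 ac 6b 72 c7 c2
  t2: ab ac f3 f3 72 72 ac e9

RES = [ 0xab  0xac  0xf3  0xf3  0x72  0x72  0xac  0xe9 ]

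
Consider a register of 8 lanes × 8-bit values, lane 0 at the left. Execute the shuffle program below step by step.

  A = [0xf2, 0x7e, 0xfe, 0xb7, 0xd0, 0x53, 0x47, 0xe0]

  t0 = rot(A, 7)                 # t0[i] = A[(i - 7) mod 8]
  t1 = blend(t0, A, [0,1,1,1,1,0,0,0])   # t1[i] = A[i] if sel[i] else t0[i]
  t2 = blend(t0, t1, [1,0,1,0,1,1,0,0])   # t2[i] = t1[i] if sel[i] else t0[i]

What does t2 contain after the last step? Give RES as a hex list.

→ t0 |7e|fe|b7|d0|53|47|e0|f2|
→ t1 |7e|7e|fe|b7|d0|47|e0|f2|
→ t2 |7e|fe|fe|d0|d0|47|e0|f2|

RES = [0x7e, 0xfe, 0xfe, 0xd0, 0xd0, 0x47, 0xe0, 0xf2]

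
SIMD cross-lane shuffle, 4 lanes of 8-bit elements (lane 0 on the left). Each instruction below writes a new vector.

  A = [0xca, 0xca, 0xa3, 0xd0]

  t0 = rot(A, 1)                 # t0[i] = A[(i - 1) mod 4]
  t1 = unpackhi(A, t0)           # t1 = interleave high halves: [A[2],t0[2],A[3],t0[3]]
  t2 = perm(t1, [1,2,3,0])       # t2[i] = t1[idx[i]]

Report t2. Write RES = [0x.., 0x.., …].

RES = [ 0xca  0xd0  0xa3  0xa3 ]

  t0: d0 ca ca a3
  t1: a3 ca d0 a3
  t2: ca d0 a3 a3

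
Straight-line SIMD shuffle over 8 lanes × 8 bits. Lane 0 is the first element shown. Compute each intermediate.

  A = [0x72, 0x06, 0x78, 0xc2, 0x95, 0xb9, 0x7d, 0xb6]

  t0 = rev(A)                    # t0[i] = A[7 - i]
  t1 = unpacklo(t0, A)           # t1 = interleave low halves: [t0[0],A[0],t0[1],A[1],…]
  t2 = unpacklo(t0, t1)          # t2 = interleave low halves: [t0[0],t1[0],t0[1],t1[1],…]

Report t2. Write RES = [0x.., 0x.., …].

RES = [0xb6, 0xb6, 0x7d, 0x72, 0xb9, 0x7d, 0x95, 0x06]

  t0: b6 7d b9 95 c2 78 06 72
  t1: b6 72 7d 06 b9 78 95 c2
  t2: b6 b6 7d 72 b9 7d 95 06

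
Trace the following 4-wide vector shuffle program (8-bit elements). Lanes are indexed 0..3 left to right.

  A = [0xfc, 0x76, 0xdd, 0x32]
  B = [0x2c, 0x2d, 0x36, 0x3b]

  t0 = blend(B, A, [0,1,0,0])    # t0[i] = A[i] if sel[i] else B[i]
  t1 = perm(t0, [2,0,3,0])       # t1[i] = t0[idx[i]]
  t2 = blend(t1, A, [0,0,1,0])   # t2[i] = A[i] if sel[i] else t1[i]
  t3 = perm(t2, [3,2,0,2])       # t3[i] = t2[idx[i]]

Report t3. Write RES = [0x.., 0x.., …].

RES = [0x2c, 0xdd, 0x36, 0xdd]

→ t0 |2c|76|36|3b|
→ t1 |36|2c|3b|2c|
→ t2 |36|2c|dd|2c|
→ t3 |2c|dd|36|dd|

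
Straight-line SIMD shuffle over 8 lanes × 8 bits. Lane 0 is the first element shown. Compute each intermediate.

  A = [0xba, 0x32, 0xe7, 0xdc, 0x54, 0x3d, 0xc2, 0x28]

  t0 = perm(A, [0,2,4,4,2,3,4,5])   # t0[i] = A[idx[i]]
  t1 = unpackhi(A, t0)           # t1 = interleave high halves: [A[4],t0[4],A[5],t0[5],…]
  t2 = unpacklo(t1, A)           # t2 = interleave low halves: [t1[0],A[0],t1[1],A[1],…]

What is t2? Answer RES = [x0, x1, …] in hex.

  t0: ba e7 54 54 e7 dc 54 3d
  t1: 54 e7 3d dc c2 54 28 3d
  t2: 54 ba e7 32 3d e7 dc dc

RES = [0x54, 0xba, 0xe7, 0x32, 0x3d, 0xe7, 0xdc, 0xdc]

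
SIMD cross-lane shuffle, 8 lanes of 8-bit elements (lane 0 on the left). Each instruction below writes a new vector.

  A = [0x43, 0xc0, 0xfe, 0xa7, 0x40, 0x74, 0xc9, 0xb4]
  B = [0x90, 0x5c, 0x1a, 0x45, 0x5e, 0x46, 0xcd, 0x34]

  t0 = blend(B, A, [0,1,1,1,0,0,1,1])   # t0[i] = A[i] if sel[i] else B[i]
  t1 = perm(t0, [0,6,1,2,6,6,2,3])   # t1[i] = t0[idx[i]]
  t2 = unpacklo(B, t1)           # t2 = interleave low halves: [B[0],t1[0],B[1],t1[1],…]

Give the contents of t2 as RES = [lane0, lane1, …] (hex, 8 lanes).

RES = [ 0x90  0x90  0x5c  0xc9  0x1a  0xc0  0x45  0xfe ]

t0 = [0x90, 0xc0, 0xfe, 0xa7, 0x5e, 0x46, 0xc9, 0xb4]
t1 = [0x90, 0xc9, 0xc0, 0xfe, 0xc9, 0xc9, 0xfe, 0xa7]
t2 = [0x90, 0x90, 0x5c, 0xc9, 0x1a, 0xc0, 0x45, 0xfe]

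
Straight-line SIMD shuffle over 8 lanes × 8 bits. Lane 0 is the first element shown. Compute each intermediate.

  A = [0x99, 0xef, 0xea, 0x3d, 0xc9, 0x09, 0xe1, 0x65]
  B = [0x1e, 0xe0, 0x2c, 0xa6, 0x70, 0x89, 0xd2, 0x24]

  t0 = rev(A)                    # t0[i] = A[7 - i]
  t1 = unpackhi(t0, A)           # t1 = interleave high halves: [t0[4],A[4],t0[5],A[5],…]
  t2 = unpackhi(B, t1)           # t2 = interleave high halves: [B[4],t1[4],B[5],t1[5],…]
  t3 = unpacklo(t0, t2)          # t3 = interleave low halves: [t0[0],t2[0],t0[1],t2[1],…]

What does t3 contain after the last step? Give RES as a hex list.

RES = [0x65, 0x70, 0xe1, 0xef, 0x09, 0x89, 0xc9, 0xe1]

  t0: 65 e1 09 c9 3d ea ef 99
  t1: 3d c9 ea 09 ef e1 99 65
  t2: 70 ef 89 e1 d2 99 24 65
  t3: 65 70 e1 ef 09 89 c9 e1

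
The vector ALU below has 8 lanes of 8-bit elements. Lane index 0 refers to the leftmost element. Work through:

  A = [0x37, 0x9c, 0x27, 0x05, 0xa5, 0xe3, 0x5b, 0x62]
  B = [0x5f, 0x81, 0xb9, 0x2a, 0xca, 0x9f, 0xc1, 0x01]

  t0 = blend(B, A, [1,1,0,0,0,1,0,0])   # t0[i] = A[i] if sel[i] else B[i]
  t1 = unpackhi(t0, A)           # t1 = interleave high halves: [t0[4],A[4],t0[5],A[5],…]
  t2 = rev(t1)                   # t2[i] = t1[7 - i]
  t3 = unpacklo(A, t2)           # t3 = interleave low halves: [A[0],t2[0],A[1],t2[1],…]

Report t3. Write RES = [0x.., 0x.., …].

RES = [0x37, 0x62, 0x9c, 0x01, 0x27, 0x5b, 0x05, 0xc1]

  t0: 37 9c b9 2a ca e3 c1 01
  t1: ca a5 e3 e3 c1 5b 01 62
  t2: 62 01 5b c1 e3 e3 a5 ca
  t3: 37 62 9c 01 27 5b 05 c1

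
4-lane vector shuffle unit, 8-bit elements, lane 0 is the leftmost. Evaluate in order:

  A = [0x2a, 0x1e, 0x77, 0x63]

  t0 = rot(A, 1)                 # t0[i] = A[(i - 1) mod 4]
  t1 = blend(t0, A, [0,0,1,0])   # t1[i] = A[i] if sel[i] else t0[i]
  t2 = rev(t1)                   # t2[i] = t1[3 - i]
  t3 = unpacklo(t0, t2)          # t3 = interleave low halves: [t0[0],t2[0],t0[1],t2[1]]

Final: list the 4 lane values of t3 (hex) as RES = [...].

→ t0 |63|2a|1e|77|
→ t1 |63|2a|77|77|
→ t2 |77|77|2a|63|
→ t3 |63|77|2a|77|

RES = [0x63, 0x77, 0x2a, 0x77]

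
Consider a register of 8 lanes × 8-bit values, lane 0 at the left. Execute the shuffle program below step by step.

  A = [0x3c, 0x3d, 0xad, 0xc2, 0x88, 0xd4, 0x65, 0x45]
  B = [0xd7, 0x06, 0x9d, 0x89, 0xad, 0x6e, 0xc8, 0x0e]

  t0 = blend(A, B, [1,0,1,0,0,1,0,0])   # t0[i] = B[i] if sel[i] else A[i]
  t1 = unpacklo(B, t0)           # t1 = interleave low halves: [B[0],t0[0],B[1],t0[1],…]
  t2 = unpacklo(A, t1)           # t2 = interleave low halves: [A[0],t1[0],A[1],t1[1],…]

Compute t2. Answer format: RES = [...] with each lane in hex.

RES = [0x3c, 0xd7, 0x3d, 0xd7, 0xad, 0x06, 0xc2, 0x3d]

→ t0 |d7|3d|9d|c2|88|6e|65|45|
→ t1 |d7|d7|06|3d|9d|9d|89|c2|
→ t2 |3c|d7|3d|d7|ad|06|c2|3d|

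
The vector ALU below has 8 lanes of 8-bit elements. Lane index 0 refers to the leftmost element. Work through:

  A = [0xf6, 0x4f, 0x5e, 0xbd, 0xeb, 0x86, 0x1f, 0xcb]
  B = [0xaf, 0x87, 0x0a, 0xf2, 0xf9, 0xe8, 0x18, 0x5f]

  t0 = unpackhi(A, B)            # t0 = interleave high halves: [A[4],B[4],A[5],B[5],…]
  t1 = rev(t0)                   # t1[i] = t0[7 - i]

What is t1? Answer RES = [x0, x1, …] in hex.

→ t0 |eb|f9|86|e8|1f|18|cb|5f|
→ t1 |5f|cb|18|1f|e8|86|f9|eb|

RES = [ 0x5f  0xcb  0x18  0x1f  0xe8  0x86  0xf9  0xeb ]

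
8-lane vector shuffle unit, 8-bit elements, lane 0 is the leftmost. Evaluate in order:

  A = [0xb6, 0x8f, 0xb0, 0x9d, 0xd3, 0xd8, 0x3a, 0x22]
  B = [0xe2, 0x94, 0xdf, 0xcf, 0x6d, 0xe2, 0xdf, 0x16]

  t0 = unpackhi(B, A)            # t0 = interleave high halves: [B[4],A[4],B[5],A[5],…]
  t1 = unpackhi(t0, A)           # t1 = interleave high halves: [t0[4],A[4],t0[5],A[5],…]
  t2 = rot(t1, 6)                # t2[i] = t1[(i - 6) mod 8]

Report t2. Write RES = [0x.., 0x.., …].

  t0: 6d d3 e2 d8 df 3a 16 22
  t1: df d3 3a d8 16 3a 22 22
  t2: 3a d8 16 3a 22 22 df d3

RES = [0x3a, 0xd8, 0x16, 0x3a, 0x22, 0x22, 0xdf, 0xd3]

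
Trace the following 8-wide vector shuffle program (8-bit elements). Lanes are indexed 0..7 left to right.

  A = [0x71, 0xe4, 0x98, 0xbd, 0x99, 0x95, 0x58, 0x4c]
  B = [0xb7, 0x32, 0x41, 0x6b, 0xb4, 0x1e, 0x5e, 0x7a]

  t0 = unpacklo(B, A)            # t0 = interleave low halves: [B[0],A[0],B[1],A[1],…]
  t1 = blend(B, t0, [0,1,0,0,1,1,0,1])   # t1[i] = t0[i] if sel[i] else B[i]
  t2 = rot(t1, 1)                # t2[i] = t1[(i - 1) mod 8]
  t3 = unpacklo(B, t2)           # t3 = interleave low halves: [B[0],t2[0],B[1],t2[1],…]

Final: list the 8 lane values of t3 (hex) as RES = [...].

  t0: b7 71 32 e4 41 98 6b bd
  t1: b7 71 41 6b 41 98 5e bd
  t2: bd b7 71 41 6b 41 98 5e
  t3: b7 bd 32 b7 41 71 6b 41

RES = [ 0xb7  0xbd  0x32  0xb7  0x41  0x71  0x6b  0x41 ]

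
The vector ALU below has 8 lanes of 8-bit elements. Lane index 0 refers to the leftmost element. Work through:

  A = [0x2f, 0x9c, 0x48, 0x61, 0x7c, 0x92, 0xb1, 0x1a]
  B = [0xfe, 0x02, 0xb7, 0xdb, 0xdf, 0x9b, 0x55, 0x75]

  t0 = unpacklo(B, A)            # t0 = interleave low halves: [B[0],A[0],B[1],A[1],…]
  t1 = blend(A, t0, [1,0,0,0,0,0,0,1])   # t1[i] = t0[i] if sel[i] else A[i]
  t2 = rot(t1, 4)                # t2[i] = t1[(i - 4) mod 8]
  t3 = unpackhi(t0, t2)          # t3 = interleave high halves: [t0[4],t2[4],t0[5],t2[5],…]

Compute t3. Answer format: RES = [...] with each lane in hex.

RES = [0xb7, 0xfe, 0x48, 0x9c, 0xdb, 0x48, 0x61, 0x61]

→ t0 |fe|2f|02|9c|b7|48|db|61|
→ t1 |fe|9c|48|61|7c|92|b1|61|
→ t2 |7c|92|b1|61|fe|9c|48|61|
→ t3 |b7|fe|48|9c|db|48|61|61|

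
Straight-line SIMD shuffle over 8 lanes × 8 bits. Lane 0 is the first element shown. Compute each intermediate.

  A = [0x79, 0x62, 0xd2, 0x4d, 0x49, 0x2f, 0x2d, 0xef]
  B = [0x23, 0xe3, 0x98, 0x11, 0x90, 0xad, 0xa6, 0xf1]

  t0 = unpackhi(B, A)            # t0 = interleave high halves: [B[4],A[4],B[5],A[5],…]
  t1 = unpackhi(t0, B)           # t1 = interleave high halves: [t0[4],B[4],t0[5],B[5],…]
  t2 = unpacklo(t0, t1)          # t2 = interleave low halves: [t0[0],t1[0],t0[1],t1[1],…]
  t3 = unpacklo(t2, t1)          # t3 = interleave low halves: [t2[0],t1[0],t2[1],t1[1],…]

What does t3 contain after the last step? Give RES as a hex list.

RES = [0x90, 0xa6, 0xa6, 0x90, 0x49, 0x2d, 0x90, 0xad]

t0 = [0x90, 0x49, 0xad, 0x2f, 0xa6, 0x2d, 0xf1, 0xef]
t1 = [0xa6, 0x90, 0x2d, 0xad, 0xf1, 0xa6, 0xef, 0xf1]
t2 = [0x90, 0xa6, 0x49, 0x90, 0xad, 0x2d, 0x2f, 0xad]
t3 = [0x90, 0xa6, 0xa6, 0x90, 0x49, 0x2d, 0x90, 0xad]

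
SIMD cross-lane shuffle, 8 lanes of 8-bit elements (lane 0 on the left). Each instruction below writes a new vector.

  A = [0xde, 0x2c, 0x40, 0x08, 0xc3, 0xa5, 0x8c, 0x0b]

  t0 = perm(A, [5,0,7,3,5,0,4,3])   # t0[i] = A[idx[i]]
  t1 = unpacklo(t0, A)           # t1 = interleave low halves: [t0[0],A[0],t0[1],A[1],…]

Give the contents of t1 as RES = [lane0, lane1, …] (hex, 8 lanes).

→ t0 |a5|de|0b|08|a5|de|c3|08|
→ t1 |a5|de|de|2c|0b|40|08|08|

RES = [0xa5, 0xde, 0xde, 0x2c, 0x0b, 0x40, 0x08, 0x08]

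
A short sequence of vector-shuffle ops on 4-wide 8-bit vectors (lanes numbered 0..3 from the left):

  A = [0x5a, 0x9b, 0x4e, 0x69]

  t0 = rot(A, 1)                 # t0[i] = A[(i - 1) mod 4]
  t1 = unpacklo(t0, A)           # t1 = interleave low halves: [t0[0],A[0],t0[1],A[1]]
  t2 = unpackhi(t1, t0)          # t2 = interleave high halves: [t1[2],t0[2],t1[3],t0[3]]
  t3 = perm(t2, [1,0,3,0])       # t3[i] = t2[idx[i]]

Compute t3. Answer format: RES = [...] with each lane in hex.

  t0: 69 5a 9b 4e
  t1: 69 5a 5a 9b
  t2: 5a 9b 9b 4e
  t3: 9b 5a 4e 5a

RES = [0x9b, 0x5a, 0x4e, 0x5a]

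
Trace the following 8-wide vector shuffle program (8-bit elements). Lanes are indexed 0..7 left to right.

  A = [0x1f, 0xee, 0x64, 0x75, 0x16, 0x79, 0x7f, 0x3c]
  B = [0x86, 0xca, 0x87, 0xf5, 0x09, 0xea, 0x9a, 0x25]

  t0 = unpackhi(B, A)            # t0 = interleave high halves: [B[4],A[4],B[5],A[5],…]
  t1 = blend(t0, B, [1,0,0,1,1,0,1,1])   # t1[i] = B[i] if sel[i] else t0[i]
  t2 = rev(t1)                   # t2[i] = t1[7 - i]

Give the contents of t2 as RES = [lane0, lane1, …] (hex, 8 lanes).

RES = [0x25, 0x9a, 0x7f, 0x09, 0xf5, 0xea, 0x16, 0x86]

t0 = [0x09, 0x16, 0xea, 0x79, 0x9a, 0x7f, 0x25, 0x3c]
t1 = [0x86, 0x16, 0xea, 0xf5, 0x09, 0x7f, 0x9a, 0x25]
t2 = [0x25, 0x9a, 0x7f, 0x09, 0xf5, 0xea, 0x16, 0x86]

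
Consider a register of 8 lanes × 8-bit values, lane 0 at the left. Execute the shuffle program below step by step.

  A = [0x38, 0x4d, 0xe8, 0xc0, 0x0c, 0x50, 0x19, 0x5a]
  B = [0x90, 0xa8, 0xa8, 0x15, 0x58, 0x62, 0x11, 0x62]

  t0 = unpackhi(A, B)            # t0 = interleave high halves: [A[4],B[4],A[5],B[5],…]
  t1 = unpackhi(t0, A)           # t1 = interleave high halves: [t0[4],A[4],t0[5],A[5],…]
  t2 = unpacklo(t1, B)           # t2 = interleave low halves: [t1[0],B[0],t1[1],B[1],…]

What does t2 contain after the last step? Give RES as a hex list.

RES = [ 0x19  0x90  0x0c  0xa8  0x11  0xa8  0x50  0x15 ]

  t0: 0c 58 50 62 19 11 5a 62
  t1: 19 0c 11 50 5a 19 62 5a
  t2: 19 90 0c a8 11 a8 50 15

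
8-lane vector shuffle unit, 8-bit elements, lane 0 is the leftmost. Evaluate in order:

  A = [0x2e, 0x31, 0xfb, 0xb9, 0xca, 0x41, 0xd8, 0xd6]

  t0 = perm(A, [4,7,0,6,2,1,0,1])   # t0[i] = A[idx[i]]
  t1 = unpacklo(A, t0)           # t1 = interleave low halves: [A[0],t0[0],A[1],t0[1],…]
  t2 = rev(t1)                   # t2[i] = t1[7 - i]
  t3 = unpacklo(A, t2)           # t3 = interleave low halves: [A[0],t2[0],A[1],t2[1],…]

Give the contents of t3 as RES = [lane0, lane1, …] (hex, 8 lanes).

RES = [ 0x2e  0xd8  0x31  0xb9  0xfb  0x2e  0xb9  0xfb ]

→ t0 |ca|d6|2e|d8|fb|31|2e|31|
→ t1 |2e|ca|31|d6|fb|2e|b9|d8|
→ t2 |d8|b9|2e|fb|d6|31|ca|2e|
→ t3 |2e|d8|31|b9|fb|2e|b9|fb|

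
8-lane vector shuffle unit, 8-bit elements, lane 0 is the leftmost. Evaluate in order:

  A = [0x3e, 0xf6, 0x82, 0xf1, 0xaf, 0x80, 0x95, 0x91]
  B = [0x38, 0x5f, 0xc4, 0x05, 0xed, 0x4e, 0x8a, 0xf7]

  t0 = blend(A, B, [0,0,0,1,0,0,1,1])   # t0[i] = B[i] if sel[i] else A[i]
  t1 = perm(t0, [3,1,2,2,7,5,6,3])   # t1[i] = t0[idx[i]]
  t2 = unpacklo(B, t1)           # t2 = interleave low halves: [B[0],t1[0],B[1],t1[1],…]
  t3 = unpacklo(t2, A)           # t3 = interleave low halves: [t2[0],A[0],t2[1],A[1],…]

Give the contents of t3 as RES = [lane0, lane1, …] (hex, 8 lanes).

RES = [0x38, 0x3e, 0x05, 0xf6, 0x5f, 0x82, 0xf6, 0xf1]

t0 = [0x3e, 0xf6, 0x82, 0x05, 0xaf, 0x80, 0x8a, 0xf7]
t1 = [0x05, 0xf6, 0x82, 0x82, 0xf7, 0x80, 0x8a, 0x05]
t2 = [0x38, 0x05, 0x5f, 0xf6, 0xc4, 0x82, 0x05, 0x82]
t3 = [0x38, 0x3e, 0x05, 0xf6, 0x5f, 0x82, 0xf6, 0xf1]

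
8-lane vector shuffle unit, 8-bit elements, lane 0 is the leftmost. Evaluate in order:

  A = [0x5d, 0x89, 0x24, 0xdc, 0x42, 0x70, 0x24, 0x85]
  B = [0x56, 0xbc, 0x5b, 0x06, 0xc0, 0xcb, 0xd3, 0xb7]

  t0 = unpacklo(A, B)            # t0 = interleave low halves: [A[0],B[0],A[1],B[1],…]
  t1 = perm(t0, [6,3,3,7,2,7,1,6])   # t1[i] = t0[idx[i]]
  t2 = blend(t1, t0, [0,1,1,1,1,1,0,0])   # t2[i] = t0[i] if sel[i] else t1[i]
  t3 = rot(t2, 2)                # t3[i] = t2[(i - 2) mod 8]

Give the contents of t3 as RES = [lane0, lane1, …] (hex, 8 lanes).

RES = [0x56, 0xdc, 0xdc, 0x56, 0x89, 0xbc, 0x24, 0x5b]

→ t0 |5d|56|89|bc|24|5b|dc|06|
→ t1 |dc|bc|bc|06|89|06|56|dc|
→ t2 |dc|56|89|bc|24|5b|56|dc|
→ t3 |56|dc|dc|56|89|bc|24|5b|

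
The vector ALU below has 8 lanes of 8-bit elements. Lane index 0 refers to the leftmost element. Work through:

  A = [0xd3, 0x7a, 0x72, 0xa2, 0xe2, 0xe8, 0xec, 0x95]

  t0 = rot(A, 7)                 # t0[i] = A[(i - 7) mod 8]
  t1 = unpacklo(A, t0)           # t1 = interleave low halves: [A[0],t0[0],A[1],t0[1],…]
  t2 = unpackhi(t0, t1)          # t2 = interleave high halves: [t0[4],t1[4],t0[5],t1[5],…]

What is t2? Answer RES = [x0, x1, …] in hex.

  t0: 7a 72 a2 e2 e8 ec 95 d3
  t1: d3 7a 7a 72 72 a2 a2 e2
  t2: e8 72 ec a2 95 a2 d3 e2

RES = [0xe8, 0x72, 0xec, 0xa2, 0x95, 0xa2, 0xd3, 0xe2]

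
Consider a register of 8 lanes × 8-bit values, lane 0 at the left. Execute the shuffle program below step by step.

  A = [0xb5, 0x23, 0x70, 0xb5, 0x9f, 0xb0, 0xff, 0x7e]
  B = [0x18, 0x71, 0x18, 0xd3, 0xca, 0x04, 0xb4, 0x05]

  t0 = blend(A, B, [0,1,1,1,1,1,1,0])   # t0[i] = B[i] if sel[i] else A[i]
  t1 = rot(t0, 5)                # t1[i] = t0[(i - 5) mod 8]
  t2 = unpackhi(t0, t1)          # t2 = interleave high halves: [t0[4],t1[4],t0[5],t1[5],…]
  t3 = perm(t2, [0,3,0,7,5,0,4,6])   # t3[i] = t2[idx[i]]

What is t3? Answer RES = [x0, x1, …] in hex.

RES = [0xca, 0xb5, 0xca, 0x18, 0x71, 0xca, 0xb4, 0x7e]

  t0: b5 71 18 d3 ca 04 b4 7e
  t1: d3 ca 04 b4 7e b5 71 18
  t2: ca 7e 04 b5 b4 71 7e 18
  t3: ca b5 ca 18 71 ca b4 7e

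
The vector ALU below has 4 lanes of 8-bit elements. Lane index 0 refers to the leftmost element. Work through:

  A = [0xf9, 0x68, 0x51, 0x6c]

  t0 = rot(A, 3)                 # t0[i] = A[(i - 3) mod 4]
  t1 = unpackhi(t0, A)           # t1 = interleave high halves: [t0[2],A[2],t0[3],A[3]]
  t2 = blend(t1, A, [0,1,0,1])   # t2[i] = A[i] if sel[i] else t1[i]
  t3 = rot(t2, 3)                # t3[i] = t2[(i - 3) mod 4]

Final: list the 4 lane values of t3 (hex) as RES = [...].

RES = [ 0x68  0xf9  0x6c  0x6c ]

  t0: 68 51 6c f9
  t1: 6c 51 f9 6c
  t2: 6c 68 f9 6c
  t3: 68 f9 6c 6c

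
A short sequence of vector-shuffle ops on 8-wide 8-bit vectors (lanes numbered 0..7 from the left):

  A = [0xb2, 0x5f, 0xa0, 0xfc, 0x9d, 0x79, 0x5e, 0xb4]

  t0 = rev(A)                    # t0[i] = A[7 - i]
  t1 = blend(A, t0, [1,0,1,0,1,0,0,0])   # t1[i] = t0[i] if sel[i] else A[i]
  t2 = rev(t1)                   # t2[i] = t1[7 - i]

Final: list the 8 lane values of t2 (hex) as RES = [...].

t0 = [0xb4, 0x5e, 0x79, 0x9d, 0xfc, 0xa0, 0x5f, 0xb2]
t1 = [0xb4, 0x5f, 0x79, 0xfc, 0xfc, 0x79, 0x5e, 0xb4]
t2 = [0xb4, 0x5e, 0x79, 0xfc, 0xfc, 0x79, 0x5f, 0xb4]

RES = [ 0xb4  0x5e  0x79  0xfc  0xfc  0x79  0x5f  0xb4 ]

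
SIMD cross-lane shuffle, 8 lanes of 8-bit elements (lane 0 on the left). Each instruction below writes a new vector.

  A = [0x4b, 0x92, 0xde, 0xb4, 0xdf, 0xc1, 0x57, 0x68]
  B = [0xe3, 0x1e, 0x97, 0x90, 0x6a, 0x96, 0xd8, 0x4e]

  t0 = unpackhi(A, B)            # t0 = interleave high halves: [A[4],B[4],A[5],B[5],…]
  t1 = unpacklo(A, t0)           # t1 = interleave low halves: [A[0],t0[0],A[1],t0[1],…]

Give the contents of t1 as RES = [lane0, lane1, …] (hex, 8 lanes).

RES = [ 0x4b  0xdf  0x92  0x6a  0xde  0xc1  0xb4  0x96 ]

  t0: df 6a c1 96 57 d8 68 4e
  t1: 4b df 92 6a de c1 b4 96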